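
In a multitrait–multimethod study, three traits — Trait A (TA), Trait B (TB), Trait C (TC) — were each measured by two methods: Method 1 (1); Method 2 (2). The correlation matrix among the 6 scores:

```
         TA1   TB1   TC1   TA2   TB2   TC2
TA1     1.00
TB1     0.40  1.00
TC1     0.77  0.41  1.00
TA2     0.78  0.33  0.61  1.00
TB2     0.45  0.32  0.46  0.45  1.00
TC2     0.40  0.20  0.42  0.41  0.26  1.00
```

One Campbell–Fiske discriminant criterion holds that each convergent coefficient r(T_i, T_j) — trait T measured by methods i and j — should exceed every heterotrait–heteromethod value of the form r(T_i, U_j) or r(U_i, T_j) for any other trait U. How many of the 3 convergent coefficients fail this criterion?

Convergent coefficients and their comparison sets:
TA (methods 1·2): 0.78 vs {0.45, 0.33, 0.40, 0.61} → pass.
TB (methods 1·2): 0.32 vs {0.33, 0.45, 0.20, 0.46} → fail.
TC (methods 1·2): 0.42 vs {0.61, 0.40, 0.46, 0.20} → fail.
2 of 3 fail.

2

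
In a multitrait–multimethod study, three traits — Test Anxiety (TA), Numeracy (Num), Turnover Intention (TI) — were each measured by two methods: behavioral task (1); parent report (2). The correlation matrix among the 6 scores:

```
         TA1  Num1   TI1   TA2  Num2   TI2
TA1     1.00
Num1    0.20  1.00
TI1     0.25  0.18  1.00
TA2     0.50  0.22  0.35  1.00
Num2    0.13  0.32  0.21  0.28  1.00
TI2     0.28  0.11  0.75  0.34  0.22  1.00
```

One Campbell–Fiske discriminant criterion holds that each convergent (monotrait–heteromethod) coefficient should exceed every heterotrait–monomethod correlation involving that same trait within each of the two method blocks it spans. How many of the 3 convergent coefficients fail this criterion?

0

Checking each validity diagonal entry against its comparison values:
TA (methods 1·2): 0.50 vs {0.20, 0.28, 0.25, 0.34} → pass.
Num (methods 1·2): 0.32 vs {0.20, 0.28, 0.18, 0.22} → pass.
TI (methods 1·2): 0.75 vs {0.25, 0.34, 0.18, 0.22} → pass.
0 of 3 fail.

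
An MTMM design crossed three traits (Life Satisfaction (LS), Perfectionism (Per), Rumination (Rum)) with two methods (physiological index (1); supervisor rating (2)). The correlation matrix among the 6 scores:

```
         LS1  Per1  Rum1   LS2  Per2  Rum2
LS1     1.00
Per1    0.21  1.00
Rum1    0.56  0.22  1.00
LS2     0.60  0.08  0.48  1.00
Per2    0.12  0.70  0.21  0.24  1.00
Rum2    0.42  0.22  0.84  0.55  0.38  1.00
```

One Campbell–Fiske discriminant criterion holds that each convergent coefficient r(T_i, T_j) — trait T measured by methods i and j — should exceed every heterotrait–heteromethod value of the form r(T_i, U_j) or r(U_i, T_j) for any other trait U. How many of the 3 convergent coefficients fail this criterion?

Convergent coefficients and their comparison sets:
LS (methods 1·2): 0.60 vs {0.12, 0.08, 0.42, 0.48} → pass.
Per (methods 1·2): 0.70 vs {0.08, 0.12, 0.22, 0.21} → pass.
Rum (methods 1·2): 0.84 vs {0.48, 0.42, 0.21, 0.22} → pass.
0 of 3 fail.

0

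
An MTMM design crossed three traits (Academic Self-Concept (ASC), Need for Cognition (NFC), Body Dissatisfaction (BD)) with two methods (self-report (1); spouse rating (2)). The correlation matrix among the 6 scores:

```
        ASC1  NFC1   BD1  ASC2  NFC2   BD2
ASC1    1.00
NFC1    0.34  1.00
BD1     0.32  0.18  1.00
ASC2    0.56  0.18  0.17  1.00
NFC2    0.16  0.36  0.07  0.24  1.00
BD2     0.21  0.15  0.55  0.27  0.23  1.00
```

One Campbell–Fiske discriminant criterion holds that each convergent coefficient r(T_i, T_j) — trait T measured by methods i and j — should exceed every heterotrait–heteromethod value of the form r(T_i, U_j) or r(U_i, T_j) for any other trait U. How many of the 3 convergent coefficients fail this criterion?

0

Each convergent coefficient versus the relevant comparison correlations:
ASC (methods 1·2): 0.56 vs {0.16, 0.18, 0.21, 0.17} → pass.
NFC (methods 1·2): 0.36 vs {0.18, 0.16, 0.15, 0.07} → pass.
BD (methods 1·2): 0.55 vs {0.17, 0.21, 0.07, 0.15} → pass.
0 of 3 fail.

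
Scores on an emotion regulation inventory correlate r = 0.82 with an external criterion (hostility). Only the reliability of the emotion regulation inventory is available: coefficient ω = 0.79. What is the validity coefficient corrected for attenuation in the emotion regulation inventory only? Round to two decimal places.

Single correction: r_c = r_obs / √r_xx = 0.82 / √0.79 = 0.82 / 0.8888 ≈ 0.92.

0.92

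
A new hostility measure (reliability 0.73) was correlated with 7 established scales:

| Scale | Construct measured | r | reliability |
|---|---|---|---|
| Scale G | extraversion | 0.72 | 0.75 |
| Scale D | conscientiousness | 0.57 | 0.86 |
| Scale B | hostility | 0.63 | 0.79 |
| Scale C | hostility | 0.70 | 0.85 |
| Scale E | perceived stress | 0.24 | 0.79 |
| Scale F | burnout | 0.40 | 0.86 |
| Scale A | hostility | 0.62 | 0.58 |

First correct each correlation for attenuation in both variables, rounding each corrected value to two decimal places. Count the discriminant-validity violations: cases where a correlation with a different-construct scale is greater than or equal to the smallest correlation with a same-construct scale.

1

Disattenuated r (r / √(r_scale · r_new)):
  Scale G (disc): 0.72 / √(0.75·0.73) = 0.97
  Scale D (disc): 0.57 / √(0.86·0.73) = 0.72
  Scale B (conv): 0.63 / √(0.79·0.73) = 0.83
  Scale C (conv): 0.70 / √(0.85·0.73) = 0.89
  Scale E (disc): 0.24 / √(0.79·0.73) = 0.32
  Scale F (disc): 0.40 / √(0.86·0.73) = 0.50
  Scale A (conv): 0.62 / √(0.58·0.73) = 0.95
Smallest convergent = 0.83. Discriminant values: 0.97, 0.72, 0.32, 0.50; count ≥ 0.83 → 1.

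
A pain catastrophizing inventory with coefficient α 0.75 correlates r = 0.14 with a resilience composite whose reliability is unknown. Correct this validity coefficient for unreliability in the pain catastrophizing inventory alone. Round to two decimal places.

Single correction: r_c = r_obs / √r_xx = 0.14 / √0.75 = 0.14 / 0.8660 ≈ 0.16.

0.16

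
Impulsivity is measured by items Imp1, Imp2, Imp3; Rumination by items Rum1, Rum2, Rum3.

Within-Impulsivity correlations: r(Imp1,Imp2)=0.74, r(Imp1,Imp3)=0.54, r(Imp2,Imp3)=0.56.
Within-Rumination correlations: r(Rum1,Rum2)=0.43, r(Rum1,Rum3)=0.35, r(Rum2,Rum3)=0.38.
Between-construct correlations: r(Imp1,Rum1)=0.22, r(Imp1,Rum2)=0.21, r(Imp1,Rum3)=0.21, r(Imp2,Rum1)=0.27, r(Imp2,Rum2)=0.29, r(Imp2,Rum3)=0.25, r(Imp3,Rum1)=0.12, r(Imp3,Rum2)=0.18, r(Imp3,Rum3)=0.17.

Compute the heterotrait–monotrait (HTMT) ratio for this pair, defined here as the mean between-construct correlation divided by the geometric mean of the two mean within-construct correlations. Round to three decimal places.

0.438

Mean between = 1.92/9 = 0.2133.
Mean within-Imp = 1.84/3 = 0.6133; mean within-Rum = 1.16/3 = 0.3867.
Geometric mean = √(0.6133 × 0.3867) = 0.4870.
HTMT = 0.2133 / 0.4870 = 0.438.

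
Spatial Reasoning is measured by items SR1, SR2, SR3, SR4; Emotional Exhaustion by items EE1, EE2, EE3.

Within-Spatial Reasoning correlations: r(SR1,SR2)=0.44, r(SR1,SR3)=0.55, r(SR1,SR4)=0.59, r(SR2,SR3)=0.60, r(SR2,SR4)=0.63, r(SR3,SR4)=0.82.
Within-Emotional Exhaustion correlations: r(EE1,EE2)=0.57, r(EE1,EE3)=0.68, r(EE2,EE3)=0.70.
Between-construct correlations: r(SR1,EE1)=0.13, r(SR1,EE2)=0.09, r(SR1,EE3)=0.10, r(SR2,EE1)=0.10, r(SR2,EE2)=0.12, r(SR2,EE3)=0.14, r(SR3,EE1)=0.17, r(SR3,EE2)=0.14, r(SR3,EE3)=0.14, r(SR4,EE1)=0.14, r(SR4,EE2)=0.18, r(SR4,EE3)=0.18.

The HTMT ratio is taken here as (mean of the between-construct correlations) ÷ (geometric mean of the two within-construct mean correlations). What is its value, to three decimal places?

0.217

Mean heterotrait r = 1.63/12 = 0.1358.
Mean within-SR = 3.63/6 = 0.6050; mean within-EE = 1.95/3 = 0.6500.
Geometric mean = √(0.6050 × 0.6500) = 0.6271.
HTMT = 0.1358 / 0.6271 = 0.217.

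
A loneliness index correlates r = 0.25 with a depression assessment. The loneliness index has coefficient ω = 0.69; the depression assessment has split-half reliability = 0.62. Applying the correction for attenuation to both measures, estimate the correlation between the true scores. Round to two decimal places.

r_true = r_obs / √(r_xx · r_yy) = 0.25 / √(0.69 × 0.62) = 0.25 / √0.4278 = 0.25 / 0.6541 ≈ 0.38.

0.38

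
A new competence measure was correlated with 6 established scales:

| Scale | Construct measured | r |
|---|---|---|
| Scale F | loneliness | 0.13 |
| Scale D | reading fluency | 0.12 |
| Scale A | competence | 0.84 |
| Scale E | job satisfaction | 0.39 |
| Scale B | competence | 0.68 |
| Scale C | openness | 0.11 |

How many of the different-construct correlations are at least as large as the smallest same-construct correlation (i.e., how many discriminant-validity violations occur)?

0

Convergent (same construct = competence): Scale A, Scale B.
Smallest convergent = 0.68. Discriminant values: 0.13, 0.12, 0.39, 0.11; count ≥ 0.68 → 0.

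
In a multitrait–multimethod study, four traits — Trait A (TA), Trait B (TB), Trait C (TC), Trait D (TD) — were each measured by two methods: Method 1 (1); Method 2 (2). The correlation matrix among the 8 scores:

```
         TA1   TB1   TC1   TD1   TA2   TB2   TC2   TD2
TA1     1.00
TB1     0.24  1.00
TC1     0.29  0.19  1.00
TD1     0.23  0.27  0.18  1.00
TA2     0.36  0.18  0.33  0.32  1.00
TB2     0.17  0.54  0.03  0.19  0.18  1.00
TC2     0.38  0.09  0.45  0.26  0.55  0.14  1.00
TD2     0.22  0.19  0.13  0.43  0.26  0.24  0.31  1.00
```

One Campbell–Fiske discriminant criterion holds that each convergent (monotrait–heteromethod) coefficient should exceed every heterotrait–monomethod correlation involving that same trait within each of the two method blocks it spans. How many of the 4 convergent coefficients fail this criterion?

2

Checking each validity diagonal entry against its comparison values:
TA (methods 1·2): 0.36 vs {0.24, 0.18, 0.29, 0.55, 0.23, 0.26} → fail.
TB (methods 1·2): 0.54 vs {0.24, 0.18, 0.19, 0.14, 0.27, 0.24} → pass.
TC (methods 1·2): 0.45 vs {0.29, 0.55, 0.19, 0.14, 0.18, 0.31} → fail.
TD (methods 1·2): 0.43 vs {0.23, 0.26, 0.27, 0.24, 0.18, 0.31} → pass.
2 of 4 fail.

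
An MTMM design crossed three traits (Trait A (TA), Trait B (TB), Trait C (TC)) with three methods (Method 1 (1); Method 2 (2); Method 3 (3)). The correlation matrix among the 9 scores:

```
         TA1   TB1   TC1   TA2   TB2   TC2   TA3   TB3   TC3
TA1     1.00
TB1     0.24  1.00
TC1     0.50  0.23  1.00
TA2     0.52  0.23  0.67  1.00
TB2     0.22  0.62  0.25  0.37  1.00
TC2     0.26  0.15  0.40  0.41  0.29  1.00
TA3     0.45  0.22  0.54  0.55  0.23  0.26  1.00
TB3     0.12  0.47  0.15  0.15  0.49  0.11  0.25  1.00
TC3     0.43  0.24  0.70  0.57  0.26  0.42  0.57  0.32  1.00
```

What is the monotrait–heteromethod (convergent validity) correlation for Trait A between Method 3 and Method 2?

0.55

Same trait (TA), different methods: r(TA3, TA2) = 0.55.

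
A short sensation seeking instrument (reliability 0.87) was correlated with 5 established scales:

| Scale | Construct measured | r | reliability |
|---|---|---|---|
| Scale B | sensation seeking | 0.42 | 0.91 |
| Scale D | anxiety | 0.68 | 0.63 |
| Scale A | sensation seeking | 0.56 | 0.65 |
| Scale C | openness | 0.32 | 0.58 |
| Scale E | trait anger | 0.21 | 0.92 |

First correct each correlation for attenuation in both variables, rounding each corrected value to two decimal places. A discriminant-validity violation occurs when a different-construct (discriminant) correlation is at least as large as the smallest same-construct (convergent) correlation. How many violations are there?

1

Disattenuated r (r / √(r_scale · r_new)):
  Scale B (conv): 0.42 / √(0.91·0.87) = 0.47
  Scale D (disc): 0.68 / √(0.63·0.87) = 0.92
  Scale A (conv): 0.56 / √(0.65·0.87) = 0.74
  Scale C (disc): 0.32 / √(0.58·0.87) = 0.45
  Scale E (disc): 0.21 / √(0.92·0.87) = 0.23
Smallest convergent = 0.47. Discriminant values: 0.92, 0.45, 0.23; count ≥ 0.47 → 1.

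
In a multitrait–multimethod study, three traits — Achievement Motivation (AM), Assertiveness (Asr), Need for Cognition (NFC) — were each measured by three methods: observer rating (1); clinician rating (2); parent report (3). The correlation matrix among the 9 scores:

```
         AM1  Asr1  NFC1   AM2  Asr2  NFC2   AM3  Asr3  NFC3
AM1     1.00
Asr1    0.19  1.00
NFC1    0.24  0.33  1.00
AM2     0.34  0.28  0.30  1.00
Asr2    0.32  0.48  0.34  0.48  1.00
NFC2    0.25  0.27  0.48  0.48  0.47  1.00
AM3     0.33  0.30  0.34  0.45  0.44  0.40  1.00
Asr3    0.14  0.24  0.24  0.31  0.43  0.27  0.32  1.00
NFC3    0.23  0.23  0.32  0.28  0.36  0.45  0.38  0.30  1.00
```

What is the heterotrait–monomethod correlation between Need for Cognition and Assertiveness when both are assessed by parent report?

0.30

Different traits, same method: r(NFC3, Asr3) = 0.30.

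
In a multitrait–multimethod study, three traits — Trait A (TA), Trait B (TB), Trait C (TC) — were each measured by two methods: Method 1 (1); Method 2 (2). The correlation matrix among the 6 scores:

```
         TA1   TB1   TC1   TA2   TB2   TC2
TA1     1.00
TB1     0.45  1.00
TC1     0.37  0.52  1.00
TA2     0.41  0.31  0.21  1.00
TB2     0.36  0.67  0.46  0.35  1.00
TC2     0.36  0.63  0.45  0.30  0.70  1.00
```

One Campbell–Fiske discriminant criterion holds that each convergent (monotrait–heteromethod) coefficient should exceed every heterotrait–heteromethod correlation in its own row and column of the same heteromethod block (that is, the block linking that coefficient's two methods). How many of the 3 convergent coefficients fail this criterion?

Each convergent coefficient versus the relevant comparison correlations:
TA (methods 1·2): 0.41 vs {0.36, 0.31, 0.36, 0.21} → pass.
TB (methods 1·2): 0.67 vs {0.31, 0.36, 0.63, 0.46} → pass.
TC (methods 1·2): 0.45 vs {0.21, 0.36, 0.46, 0.63} → fail.
1 of 3 fail.

1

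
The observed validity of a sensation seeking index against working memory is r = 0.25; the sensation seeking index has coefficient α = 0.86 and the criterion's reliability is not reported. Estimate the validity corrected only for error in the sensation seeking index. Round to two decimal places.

0.27

Single correction: r_c = r_obs / √r_xx = 0.25 / √0.86 = 0.25 / 0.9274 ≈ 0.27.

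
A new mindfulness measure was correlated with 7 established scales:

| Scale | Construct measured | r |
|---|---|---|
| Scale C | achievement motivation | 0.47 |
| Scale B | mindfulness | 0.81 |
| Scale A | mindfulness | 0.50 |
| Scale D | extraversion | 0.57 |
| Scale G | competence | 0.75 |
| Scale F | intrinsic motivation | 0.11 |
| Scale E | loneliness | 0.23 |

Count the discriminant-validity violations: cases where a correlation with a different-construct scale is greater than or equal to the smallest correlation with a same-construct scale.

2

Convergent (same construct = mindfulness): Scale B, Scale A.
Smallest convergent = 0.50. Discriminant values: 0.47, 0.57, 0.75, 0.11, 0.23; count ≥ 0.50 → 2.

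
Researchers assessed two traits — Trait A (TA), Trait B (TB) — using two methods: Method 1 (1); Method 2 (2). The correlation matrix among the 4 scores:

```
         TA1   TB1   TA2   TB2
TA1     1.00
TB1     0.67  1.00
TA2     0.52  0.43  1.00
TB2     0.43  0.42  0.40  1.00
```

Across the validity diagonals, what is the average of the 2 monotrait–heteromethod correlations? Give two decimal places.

0.47

Convergent values: 0.52, 0.42; mean = 0.94/2 = 0.47.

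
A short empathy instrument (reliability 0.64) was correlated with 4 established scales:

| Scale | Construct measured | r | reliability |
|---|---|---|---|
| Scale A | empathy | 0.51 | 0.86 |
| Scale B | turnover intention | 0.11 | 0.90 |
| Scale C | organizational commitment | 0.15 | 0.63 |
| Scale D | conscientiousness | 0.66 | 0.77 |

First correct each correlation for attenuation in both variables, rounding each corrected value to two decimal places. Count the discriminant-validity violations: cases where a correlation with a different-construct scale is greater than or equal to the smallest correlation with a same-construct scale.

Disattenuated r (r / √(r_scale · r_new)):
  Scale A (conv): 0.51 / √(0.86·0.64) = 0.69
  Scale B (disc): 0.11 / √(0.90·0.64) = 0.14
  Scale C (disc): 0.15 / √(0.63·0.64) = 0.24
  Scale D (disc): 0.66 / √(0.77·0.64) = 0.94
Smallest convergent = 0.69. Discriminant values: 0.14, 0.24, 0.94; count ≥ 0.69 → 1.

1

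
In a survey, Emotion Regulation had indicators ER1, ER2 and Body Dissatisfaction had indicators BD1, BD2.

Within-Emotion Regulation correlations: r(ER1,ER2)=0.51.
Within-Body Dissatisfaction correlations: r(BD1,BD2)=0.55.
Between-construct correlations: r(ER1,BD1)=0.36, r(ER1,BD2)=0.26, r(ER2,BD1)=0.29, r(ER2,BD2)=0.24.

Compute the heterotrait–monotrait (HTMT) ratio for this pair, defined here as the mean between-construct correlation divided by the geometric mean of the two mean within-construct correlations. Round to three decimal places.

0.543

Mean between = 1.15/4 = 0.2875.
Mean within-ER = 0.51/1 = 0.5100; mean within-BD = 0.55/1 = 0.5500.
Geometric mean = √(0.5100 × 0.5500) = 0.5296.
HTMT = 0.2875 / 0.5296 = 0.543.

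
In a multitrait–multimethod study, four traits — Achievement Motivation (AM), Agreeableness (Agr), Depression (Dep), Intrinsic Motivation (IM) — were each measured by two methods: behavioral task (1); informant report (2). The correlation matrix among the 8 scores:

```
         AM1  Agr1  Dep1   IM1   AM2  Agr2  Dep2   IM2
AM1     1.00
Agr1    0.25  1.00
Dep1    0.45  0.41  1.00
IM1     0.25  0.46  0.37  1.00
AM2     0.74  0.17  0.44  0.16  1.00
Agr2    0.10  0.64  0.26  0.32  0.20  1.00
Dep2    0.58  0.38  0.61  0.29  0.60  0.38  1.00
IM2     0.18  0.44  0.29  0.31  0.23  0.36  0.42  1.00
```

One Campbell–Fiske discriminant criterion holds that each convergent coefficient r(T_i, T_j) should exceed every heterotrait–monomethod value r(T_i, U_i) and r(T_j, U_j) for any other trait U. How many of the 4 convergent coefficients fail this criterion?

1

Each convergent coefficient versus the relevant comparison correlations:
AM (methods 1·2): 0.74 vs {0.25, 0.20, 0.45, 0.60, 0.25, 0.23} → pass.
Agr (methods 1·2): 0.64 vs {0.25, 0.20, 0.41, 0.38, 0.46, 0.36} → pass.
Dep (methods 1·2): 0.61 vs {0.45, 0.60, 0.41, 0.38, 0.37, 0.42} → pass.
IM (methods 1·2): 0.31 vs {0.25, 0.23, 0.46, 0.36, 0.37, 0.42} → fail.
1 of 4 fail.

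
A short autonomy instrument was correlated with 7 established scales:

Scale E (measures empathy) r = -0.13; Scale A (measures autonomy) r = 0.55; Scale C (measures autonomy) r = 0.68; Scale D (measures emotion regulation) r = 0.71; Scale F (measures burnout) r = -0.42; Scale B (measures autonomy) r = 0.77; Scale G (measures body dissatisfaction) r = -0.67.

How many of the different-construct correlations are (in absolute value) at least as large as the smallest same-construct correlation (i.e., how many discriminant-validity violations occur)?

2

Convergent (same construct = autonomy): Scale A, Scale C, Scale B.
Smallest convergent = 0.55. Discriminant |r|: 0.13, 0.71, 0.42, 0.67; count ≥ 0.55 → 2.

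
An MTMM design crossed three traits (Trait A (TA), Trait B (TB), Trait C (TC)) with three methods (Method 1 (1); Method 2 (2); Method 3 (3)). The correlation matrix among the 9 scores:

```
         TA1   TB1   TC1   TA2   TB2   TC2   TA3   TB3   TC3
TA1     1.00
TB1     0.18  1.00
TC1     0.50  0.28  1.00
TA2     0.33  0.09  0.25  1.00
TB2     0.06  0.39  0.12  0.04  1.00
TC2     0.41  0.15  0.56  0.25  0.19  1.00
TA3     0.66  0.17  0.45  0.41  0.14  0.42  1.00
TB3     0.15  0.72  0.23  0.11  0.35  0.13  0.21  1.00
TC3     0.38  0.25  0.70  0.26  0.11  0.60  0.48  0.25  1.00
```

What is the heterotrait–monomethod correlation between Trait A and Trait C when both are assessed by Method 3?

Different traits, same method: r(TA3, TC3) = 0.48.

0.48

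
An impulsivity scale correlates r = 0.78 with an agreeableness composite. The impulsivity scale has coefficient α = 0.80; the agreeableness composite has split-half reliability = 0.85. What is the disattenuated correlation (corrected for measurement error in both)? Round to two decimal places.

0.95

r_true = r_obs / √(r_xx · r_yy) = 0.78 / √(0.80 × 0.85) = 0.78 / √0.6800 = 0.78 / 0.8246 ≈ 0.95.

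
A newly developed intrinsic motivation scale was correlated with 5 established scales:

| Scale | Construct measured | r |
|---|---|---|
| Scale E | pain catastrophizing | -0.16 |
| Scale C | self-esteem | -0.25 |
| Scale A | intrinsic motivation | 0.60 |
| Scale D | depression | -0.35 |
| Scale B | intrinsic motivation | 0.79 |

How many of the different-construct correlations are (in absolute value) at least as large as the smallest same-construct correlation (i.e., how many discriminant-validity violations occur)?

Convergent (same construct = intrinsic motivation): Scale A, Scale B.
Smallest convergent = 0.60. Discriminant |r|: 0.16, 0.25, 0.35; count ≥ 0.60 → 0.

0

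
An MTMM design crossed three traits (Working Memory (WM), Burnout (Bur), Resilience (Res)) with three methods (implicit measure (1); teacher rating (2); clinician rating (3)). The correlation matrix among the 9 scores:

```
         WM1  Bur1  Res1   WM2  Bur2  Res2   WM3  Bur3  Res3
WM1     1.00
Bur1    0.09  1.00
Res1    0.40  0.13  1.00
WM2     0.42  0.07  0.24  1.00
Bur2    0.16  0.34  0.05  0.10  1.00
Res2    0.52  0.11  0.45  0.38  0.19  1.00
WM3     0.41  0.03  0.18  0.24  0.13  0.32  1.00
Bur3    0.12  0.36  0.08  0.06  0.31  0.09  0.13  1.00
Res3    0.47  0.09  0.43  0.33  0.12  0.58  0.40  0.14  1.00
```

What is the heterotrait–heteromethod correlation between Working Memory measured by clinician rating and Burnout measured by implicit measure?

0.03

Different traits and methods: r(WM3, Bur1) = 0.03.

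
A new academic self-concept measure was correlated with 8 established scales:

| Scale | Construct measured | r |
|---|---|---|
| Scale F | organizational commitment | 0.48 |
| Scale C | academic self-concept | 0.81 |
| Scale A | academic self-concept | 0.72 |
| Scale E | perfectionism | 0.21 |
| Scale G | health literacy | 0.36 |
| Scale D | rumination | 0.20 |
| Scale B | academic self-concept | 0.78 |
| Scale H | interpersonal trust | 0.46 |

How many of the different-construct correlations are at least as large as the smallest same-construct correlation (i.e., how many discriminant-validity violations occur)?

0

Convergent (same construct = academic self-concept): Scale C, Scale A, Scale B.
Smallest convergent = 0.72. Discriminant values: 0.48, 0.21, 0.36, 0.20, 0.46; count ≥ 0.72 → 0.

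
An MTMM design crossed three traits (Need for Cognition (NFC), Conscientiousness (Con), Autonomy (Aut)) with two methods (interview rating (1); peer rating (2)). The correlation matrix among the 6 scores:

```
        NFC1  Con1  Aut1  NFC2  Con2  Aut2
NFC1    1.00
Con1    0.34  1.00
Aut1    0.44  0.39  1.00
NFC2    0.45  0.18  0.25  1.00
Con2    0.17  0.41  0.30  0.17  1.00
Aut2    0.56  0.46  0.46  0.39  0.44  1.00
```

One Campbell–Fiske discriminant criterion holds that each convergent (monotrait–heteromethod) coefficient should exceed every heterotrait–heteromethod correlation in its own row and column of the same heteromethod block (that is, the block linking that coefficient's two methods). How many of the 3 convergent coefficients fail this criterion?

Convergent coefficients and their comparison sets:
NFC (methods 1·2): 0.45 vs {0.17, 0.18, 0.56, 0.25} → fail.
Con (methods 1·2): 0.41 vs {0.18, 0.17, 0.46, 0.30} → fail.
Aut (methods 1·2): 0.46 vs {0.25, 0.56, 0.30, 0.46} → fail.
3 of 3 fail.

3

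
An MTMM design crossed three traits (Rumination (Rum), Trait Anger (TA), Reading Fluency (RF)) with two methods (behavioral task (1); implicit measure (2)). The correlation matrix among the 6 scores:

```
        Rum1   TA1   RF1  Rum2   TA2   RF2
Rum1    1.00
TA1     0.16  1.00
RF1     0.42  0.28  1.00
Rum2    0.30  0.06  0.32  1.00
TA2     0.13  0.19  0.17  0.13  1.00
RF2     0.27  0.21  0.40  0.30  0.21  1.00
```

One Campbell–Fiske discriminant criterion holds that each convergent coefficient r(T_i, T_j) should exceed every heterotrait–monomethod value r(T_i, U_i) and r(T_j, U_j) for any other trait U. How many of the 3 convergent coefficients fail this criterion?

3

Checking each validity diagonal entry against its comparison values:
Rum (methods 1·2): 0.30 vs {0.16, 0.13, 0.42, 0.30} → fail.
TA (methods 1·2): 0.19 vs {0.16, 0.13, 0.28, 0.21} → fail.
RF (methods 1·2): 0.40 vs {0.42, 0.30, 0.28, 0.21} → fail.
3 of 3 fail.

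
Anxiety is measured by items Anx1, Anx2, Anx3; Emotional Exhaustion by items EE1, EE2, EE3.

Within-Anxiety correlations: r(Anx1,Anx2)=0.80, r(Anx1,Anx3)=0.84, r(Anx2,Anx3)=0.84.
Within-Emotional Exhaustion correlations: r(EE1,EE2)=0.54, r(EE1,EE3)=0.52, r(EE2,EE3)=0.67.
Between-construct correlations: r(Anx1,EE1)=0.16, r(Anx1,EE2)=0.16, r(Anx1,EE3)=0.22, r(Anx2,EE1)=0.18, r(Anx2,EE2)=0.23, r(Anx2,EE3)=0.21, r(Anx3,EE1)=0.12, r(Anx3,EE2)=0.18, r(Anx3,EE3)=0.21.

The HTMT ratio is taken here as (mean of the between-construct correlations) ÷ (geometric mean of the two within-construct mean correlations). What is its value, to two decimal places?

Between-construct mean = 1.67/9 = 0.1856.
Mean within-Anx = 2.48/3 = 0.8267; mean within-EE = 1.73/3 = 0.5767.
Geometric mean = √(0.8267 × 0.5767) = 0.6905.
HTMT = 0.1856 / 0.6905 = 0.27.

0.27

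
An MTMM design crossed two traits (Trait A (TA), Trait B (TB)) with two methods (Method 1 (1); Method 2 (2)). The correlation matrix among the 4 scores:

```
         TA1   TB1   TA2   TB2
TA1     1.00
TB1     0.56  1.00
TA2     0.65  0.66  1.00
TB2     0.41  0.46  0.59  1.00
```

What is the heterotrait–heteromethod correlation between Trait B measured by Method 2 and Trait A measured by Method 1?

Different traits and methods: r(TB2, TA1) = 0.41.

0.41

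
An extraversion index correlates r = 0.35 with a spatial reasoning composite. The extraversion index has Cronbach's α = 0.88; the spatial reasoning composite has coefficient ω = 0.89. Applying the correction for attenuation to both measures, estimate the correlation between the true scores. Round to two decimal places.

0.40

r_true = r_obs / √(r_xx · r_yy) = 0.35 / √(0.88 × 0.89) = 0.35 / √0.7832 = 0.35 / 0.8850 ≈ 0.40.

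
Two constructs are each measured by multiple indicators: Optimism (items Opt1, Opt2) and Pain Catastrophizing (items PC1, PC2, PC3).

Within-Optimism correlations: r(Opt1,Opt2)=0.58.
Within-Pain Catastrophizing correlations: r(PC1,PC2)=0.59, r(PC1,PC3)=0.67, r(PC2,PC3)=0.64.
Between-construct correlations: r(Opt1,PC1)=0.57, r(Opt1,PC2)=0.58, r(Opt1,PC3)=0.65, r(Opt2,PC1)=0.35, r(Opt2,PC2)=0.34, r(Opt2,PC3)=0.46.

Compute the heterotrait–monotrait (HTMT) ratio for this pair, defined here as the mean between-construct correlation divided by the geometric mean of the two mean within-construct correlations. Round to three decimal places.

0.811

Mean between = 2.95/6 = 0.4917.
Mean within-Opt = 0.58/1 = 0.5800; mean within-PC = 1.90/3 = 0.6333.
Geometric mean = √(0.5800 × 0.6333) = 0.6061.
HTMT = 0.4917 / 0.6061 = 0.811.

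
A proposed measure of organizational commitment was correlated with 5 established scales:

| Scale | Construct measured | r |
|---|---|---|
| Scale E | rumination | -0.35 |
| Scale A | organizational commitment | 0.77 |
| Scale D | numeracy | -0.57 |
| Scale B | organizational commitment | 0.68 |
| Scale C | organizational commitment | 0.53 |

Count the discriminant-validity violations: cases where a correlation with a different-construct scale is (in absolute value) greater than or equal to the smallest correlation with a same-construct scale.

Convergent (same construct = organizational commitment): Scale A, Scale B, Scale C.
Smallest convergent = 0.53. Discriminant |r|: 0.35, 0.57; count ≥ 0.53 → 1.

1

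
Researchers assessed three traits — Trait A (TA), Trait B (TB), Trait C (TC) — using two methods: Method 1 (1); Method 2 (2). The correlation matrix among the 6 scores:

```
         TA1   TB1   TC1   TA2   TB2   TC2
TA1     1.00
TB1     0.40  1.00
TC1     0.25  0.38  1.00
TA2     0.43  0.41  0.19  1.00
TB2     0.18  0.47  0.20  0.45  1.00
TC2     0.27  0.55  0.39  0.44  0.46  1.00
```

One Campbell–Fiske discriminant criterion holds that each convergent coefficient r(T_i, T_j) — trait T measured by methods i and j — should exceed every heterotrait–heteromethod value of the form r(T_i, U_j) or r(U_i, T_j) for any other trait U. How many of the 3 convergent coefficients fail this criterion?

Convergent coefficients and their comparison sets:
TA (methods 1·2): 0.43 vs {0.18, 0.41, 0.27, 0.19} → pass.
TB (methods 1·2): 0.47 vs {0.41, 0.18, 0.55, 0.20} → fail.
TC (methods 1·2): 0.39 vs {0.19, 0.27, 0.20, 0.55} → fail.
2 of 3 fail.

2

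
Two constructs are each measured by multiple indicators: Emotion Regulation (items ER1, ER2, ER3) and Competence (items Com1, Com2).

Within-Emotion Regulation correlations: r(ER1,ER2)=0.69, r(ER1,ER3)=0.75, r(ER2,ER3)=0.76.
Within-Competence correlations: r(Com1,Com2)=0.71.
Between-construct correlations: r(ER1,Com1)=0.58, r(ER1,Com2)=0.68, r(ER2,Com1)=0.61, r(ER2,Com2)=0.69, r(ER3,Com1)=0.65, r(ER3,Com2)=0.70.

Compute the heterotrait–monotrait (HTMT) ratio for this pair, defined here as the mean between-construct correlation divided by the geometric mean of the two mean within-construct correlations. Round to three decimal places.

0.903

Mean heterotrait r = 3.91/6 = 0.6517.
Mean within-ER = 2.20/3 = 0.7333; mean within-Com = 0.71/1 = 0.7100.
Geometric mean = √(0.7333 × 0.7100) = 0.7216.
HTMT = 0.6517 / 0.7216 = 0.903.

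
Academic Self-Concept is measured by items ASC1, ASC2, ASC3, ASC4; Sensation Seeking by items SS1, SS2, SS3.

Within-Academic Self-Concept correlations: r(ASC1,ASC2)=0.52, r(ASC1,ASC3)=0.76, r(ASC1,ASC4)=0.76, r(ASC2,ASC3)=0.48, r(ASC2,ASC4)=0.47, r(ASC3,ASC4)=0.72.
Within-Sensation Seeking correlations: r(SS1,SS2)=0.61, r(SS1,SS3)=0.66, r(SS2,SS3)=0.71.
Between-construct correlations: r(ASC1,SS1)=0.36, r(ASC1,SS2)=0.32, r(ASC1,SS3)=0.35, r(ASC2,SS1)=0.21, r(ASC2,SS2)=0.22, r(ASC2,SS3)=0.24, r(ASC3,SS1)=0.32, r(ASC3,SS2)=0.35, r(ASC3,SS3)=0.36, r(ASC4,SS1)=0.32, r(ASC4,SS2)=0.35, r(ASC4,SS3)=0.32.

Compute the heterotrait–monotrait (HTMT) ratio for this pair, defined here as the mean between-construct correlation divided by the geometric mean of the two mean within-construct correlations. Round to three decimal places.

0.485

Mean between = 3.72/12 = 0.3100.
Mean within-ASC = 3.71/6 = 0.6183; mean within-SS = 1.98/3 = 0.6600.
Geometric mean = √(0.6183 × 0.6600) = 0.6388.
HTMT = 0.3100 / 0.6388 = 0.485.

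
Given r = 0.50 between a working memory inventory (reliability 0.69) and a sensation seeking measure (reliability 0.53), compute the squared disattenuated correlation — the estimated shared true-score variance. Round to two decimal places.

0.68

Disattenuated r = 0.50 / √(0.69 × 0.53) = 0.50 / 0.6047 = 0.8269.
Shared true-score variance = 0.8269² = 0.6838 ≈ 0.68.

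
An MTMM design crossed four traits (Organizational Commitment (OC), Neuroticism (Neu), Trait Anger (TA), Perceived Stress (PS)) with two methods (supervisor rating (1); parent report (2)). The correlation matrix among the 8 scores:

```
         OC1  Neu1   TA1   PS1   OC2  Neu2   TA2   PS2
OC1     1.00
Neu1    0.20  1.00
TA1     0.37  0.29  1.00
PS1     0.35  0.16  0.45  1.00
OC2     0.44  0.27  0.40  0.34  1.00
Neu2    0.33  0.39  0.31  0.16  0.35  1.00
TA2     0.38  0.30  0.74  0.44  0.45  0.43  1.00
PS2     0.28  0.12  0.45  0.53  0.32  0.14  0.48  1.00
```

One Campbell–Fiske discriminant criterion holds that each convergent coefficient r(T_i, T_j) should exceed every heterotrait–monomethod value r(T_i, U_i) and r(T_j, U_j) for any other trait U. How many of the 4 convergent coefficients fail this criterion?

Each convergent coefficient versus the relevant comparison correlations:
OC (methods 1·2): 0.44 vs {0.20, 0.35, 0.37, 0.45, 0.35, 0.32} → fail.
Neu (methods 1·2): 0.39 vs {0.20, 0.35, 0.29, 0.43, 0.16, 0.14} → fail.
TA (methods 1·2): 0.74 vs {0.37, 0.45, 0.29, 0.43, 0.45, 0.48} → pass.
PS (methods 1·2): 0.53 vs {0.35, 0.32, 0.16, 0.14, 0.45, 0.48} → pass.
2 of 4 fail.

2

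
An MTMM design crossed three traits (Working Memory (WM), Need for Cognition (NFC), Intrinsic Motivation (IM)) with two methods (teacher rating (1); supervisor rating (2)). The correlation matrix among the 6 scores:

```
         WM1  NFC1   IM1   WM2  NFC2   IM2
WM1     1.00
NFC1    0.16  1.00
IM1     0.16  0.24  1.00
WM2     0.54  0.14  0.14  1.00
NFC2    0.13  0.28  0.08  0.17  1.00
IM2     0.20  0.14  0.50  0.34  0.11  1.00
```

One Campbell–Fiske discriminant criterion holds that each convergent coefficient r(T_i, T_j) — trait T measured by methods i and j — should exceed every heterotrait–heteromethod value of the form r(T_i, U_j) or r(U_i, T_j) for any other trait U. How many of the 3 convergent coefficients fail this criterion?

Checking each validity diagonal entry against its comparison values:
WM (methods 1·2): 0.54 vs {0.13, 0.14, 0.20, 0.14} → pass.
NFC (methods 1·2): 0.28 vs {0.14, 0.13, 0.14, 0.08} → pass.
IM (methods 1·2): 0.50 vs {0.14, 0.20, 0.08, 0.14} → pass.
0 of 3 fail.

0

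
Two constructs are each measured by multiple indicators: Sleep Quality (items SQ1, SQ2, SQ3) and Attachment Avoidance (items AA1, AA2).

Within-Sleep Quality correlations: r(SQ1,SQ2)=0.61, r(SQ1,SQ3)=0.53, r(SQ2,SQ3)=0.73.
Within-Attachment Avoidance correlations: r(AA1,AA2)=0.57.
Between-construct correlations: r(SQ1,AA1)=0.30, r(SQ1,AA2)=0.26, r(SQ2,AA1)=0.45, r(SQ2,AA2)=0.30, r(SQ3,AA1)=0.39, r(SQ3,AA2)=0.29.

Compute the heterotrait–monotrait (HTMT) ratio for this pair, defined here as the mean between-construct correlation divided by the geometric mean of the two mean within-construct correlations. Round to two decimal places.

0.56

Between-construct mean = 1.99/6 = 0.3317.
Mean within-SQ = 1.87/3 = 0.6233; mean within-AA = 0.57/1 = 0.5700.
Geometric mean = √(0.6233 × 0.5700) = 0.5961.
HTMT = 0.3317 / 0.5961 = 0.56.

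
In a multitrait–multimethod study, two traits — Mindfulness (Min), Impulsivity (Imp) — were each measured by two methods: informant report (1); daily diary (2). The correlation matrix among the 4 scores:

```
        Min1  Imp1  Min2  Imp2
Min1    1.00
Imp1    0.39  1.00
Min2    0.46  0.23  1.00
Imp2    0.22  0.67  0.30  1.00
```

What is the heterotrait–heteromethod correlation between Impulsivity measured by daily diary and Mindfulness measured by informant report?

0.22

Different traits and methods: r(Imp2, Min1) = 0.22.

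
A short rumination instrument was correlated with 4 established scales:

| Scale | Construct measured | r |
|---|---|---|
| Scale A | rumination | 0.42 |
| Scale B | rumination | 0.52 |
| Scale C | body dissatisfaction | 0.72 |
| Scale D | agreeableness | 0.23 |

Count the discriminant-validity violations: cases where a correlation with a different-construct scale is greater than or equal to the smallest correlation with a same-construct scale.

Convergent (same construct = rumination): Scale A, Scale B.
Smallest convergent = 0.42. Discriminant values: 0.72, 0.23; count ≥ 0.42 → 1.

1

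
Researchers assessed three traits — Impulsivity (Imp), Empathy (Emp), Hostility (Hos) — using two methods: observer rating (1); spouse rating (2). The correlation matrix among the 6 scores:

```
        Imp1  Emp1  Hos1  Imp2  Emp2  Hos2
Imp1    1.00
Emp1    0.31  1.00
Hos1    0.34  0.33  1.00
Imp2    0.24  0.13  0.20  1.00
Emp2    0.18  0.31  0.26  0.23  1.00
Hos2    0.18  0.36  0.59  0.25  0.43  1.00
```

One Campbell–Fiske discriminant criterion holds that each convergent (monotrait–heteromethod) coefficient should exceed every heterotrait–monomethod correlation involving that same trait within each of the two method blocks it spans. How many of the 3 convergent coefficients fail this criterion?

2

Checking each validity diagonal entry against its comparison values:
Imp (methods 1·2): 0.24 vs {0.31, 0.23, 0.34, 0.25} → fail.
Emp (methods 1·2): 0.31 vs {0.31, 0.23, 0.33, 0.43} → fail.
Hos (methods 1·2): 0.59 vs {0.34, 0.25, 0.33, 0.43} → pass.
2 of 3 fail.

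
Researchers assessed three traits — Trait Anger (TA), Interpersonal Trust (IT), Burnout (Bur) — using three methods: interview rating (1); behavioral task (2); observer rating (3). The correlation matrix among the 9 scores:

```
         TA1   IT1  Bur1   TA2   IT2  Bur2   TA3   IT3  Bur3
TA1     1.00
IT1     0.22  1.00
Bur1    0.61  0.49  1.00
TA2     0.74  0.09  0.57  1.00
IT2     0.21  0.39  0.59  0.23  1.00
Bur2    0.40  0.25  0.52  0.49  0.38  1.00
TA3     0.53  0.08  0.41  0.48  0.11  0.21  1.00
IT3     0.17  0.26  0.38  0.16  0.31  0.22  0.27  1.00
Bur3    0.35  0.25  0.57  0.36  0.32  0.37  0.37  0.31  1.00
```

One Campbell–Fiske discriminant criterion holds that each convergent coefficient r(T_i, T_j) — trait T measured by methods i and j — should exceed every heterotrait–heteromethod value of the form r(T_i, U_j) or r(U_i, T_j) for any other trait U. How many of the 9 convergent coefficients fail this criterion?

4

Checking each validity diagonal entry against its comparison values:
TA (methods 1·2): 0.74 vs {0.21, 0.09, 0.40, 0.57} → pass.
TA (methods 1·3): 0.53 vs {0.17, 0.08, 0.35, 0.41} → pass.
TA (methods 2·3): 0.48 vs {0.16, 0.11, 0.36, 0.21} → pass.
IT (methods 1·2): 0.39 vs {0.09, 0.21, 0.25, 0.59} → fail.
IT (methods 1·3): 0.26 vs {0.08, 0.17, 0.25, 0.38} → fail.
IT (methods 2·3): 0.31 vs {0.11, 0.16, 0.32, 0.22} → fail.
Bur (methods 1·2): 0.52 vs {0.57, 0.40, 0.59, 0.25} → fail.
Bur (methods 1·3): 0.57 vs {0.41, 0.35, 0.38, 0.25} → pass.
Bur (methods 2·3): 0.37 vs {0.21, 0.36, 0.22, 0.32} → pass.
4 of 9 fail.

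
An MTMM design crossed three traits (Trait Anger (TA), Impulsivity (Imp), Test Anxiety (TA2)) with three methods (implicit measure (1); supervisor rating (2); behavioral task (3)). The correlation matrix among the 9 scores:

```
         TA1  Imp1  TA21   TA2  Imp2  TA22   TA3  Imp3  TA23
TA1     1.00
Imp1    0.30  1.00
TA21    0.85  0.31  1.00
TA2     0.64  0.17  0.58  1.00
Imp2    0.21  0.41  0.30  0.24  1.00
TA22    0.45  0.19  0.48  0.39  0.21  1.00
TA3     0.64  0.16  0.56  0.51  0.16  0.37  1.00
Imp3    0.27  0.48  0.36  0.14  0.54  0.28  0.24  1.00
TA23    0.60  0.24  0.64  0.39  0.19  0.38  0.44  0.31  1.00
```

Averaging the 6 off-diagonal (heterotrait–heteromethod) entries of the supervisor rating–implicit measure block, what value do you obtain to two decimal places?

0.32

HTHM values (method 2 × method 1): 0.17, 0.58, 0.21, 0.30, 0.45, 0.19; mean = 1.90/6 = 0.32.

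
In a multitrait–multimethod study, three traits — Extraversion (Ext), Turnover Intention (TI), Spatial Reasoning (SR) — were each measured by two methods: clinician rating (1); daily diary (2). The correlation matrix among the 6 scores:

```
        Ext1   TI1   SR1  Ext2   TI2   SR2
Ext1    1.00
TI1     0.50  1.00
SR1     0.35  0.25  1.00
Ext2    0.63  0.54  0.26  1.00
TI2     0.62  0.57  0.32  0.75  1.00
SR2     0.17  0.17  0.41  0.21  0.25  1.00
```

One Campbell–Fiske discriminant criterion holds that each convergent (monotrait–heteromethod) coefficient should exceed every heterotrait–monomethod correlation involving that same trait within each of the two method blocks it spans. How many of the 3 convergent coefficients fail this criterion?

2

Each convergent coefficient versus the relevant comparison correlations:
Ext (methods 1·2): 0.63 vs {0.50, 0.75, 0.35, 0.21} → fail.
TI (methods 1·2): 0.57 vs {0.50, 0.75, 0.25, 0.25} → fail.
SR (methods 1·2): 0.41 vs {0.35, 0.21, 0.25, 0.25} → pass.
2 of 3 fail.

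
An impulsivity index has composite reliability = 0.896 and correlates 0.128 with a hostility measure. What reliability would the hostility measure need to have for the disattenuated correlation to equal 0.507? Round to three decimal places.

0.071

r_true = r_obs / √(r_xx · r_yy) ⇒ 0.507 = 0.128 / √(0.896 · r_yy).
√(0.896 · r_yy) = 0.128 / 0.507 = 0.2525; 0.896 · r_yy = 0.0638; r_yy = 0.0638 / 0.896 ≈ 0.071.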